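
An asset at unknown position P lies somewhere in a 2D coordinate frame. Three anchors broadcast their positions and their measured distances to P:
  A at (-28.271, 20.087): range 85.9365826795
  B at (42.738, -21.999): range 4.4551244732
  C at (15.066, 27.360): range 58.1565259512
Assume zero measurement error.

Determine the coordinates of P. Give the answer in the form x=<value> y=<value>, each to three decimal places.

eq1: (x + 28.271)² + (y − 20.087)² = 85.9365826795²
eq2: (x − 42.738)² + (y + 21.999)² = 4.4551244732²
eq3: (x − 15.066)² + (y − 27.360)² = 58.1565259512²
eq1−eq3, eq1−eq2 (x²,y² cancel):
  86.674·x + 14.546·y = 3775.731678
  142.018·x − 84.172·y = 8473.003744
det = 86.674·-84.172 − 14.546·142.018 = -9361.317756
x = (3775.731678·-84.172 − 14.546·8473.003744) / -9361.317756 = 47.115076
y = (86.674·8473.003744 − 3775.731678·142.018) / -9361.317756 = -21.168736

x=47.115 y=-21.169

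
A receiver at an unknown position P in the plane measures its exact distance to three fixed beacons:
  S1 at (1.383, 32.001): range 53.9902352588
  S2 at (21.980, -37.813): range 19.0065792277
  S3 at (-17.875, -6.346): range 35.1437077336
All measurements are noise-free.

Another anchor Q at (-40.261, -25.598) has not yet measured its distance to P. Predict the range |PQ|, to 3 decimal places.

54.837

eq1: (x − 1.383)² + (y − 32.001)² = 53.9902352588²
eq2: (x − 21.980)² + (y + 37.813)² = 19.0065792277²
eq3: (x + 17.875)² + (y + 6.346)² = 35.1437077336²
eq1−eq2, eq1−eq3 (x²,y² cancel):
  41.194·x − 139.628·y = 3440.662128
  -38.516·x − 76.694·y = 1013.675961
det = 41.194·-76.694 − -139.628·-38.516 = -8537.244684
x = (3440.662128·-76.694 − -139.628·1013.675961) / -8537.244684 = 14.330220
y = (41.194·1013.675961 − 3440.662128·-38.516) / -8537.244684 = -20.413836
|P − Q| = √((14.330220 − -40.261)² + (-20.413836 − -25.598)²) = 54.836820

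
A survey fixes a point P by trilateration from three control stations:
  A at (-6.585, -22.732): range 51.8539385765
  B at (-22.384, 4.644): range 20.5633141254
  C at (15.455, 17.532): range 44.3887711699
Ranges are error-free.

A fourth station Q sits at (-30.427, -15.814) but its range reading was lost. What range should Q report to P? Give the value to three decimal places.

40.168

eq1: (x + 6.585)² + (y + 22.732)² = 51.8539385765²
eq2: (x + 22.384)² + (y − 4.644)² = 20.5633141254²
eq3: (x − 15.455)² + (y − 17.532)² = 44.3887711699²
eq2−eq1, eq2−eq3 (x²,y² cancel):
  31.598·x − 54.752·y = -2228.485201
  75.678·x + 25.776·y = -1523.895261
det = 31.598·25.776 − -54.752·75.678 = 4957.991904
x = (-2228.485201·25.776 − -54.752·-1523.895261) / 4957.991904 = -28.414275
y = (31.598·-1523.895261 − -2228.485201·75.678) / 4957.991904 = 24.303239
|P − Q| = √((-28.414275 − -30.427)² + (24.303239 − -15.814)²) = 40.167697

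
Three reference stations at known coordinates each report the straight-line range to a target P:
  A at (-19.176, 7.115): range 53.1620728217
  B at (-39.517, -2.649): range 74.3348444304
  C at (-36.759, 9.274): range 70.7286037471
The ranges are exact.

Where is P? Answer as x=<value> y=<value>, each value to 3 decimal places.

x=33.966 y=8.572

eq1: (x + 19.176)² + (y − 7.115)² = 53.1620728217²
eq2: (x + 39.517)² + (y + 2.649)² = 74.3348444304²
eq3: (x + 36.759)² + (y − 9.274)² = 70.7286037471²
eq2−eq3, eq2−eq1 (x²,y² cancel):
  5.516·x + 23.846·y = 391.754375
  40.682·x + 19.528·y = 1549.194821
det = 5.516·19.528 − 23.846·40.682 = -862.386524
x = (391.754375·19.528 − 23.846·1549.194821) / -862.386524 = 33.966115
y = (5.516·1549.194821 − 391.754375·40.682) / -862.386524 = 8.571554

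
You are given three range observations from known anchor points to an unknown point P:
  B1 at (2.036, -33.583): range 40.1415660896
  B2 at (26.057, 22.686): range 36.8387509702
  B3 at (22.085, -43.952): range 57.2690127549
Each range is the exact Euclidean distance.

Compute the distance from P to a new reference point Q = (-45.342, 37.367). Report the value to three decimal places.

50.095

eq1: (x − 2.036)² + (y + 33.583)² = 40.1415660896²
eq2: (x − 26.057)² + (y − 22.686)² = 36.8387509702²
eq3: (x − 22.085)² + (y + 43.952)² = 57.2690127549²
eq3−eq1, eq3−eq2 (x²,y² cancel):
  -40.098·x + 20.738·y = 380.832150
  7.944·x + 133.276·y = 696.742565
det = -40.098·133.276 − 20.738·7.944 = -5508.843720
x = (380.832150·133.276 − 20.738·696.742565) / -5508.843720 = -6.590628
y = (-40.098·696.742565 − 380.832150·7.944) / -5508.843720 = 5.620656
|P − Q| = √((-6.590628 − -45.342)² + (5.620656 − 37.367)²) = 50.094902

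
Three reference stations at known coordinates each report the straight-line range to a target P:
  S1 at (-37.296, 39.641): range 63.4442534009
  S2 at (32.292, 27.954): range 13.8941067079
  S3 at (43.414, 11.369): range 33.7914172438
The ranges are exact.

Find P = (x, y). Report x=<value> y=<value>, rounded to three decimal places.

x=26.144 y=40.414

eq1: (x + 37.296)² + (y − 39.641)² = 63.4442534009²
eq2: (x − 32.292)² + (y − 27.954)² = 13.8941067079²
eq3: (x − 43.414)² + (y − 11.369)² = 33.7914172438²
eq3−eq2, eq3−eq1 (x²,y² cancel):
  -22.244·x + 33.170·y = 758.983501
  -161.420·x + 56.544·y = -1934.942470
det = -22.244·56.544 − 33.170·-161.420 = 4096.536664
x = (758.983501·56.544 − 33.170·-1934.942470) / 4096.536664 = 26.143548
y = (-22.244·-1934.942470 − 758.983501·-161.420) / 4096.536664 = 40.413645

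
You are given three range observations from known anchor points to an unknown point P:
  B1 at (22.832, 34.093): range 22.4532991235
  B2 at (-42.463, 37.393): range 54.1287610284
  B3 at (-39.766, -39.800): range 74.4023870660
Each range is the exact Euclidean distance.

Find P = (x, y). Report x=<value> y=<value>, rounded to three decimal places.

x=7.832 y=17.385

eq1: (x − 22.832)² + (y − 34.093)² = 22.4532991235²
eq2: (x + 42.463)² + (y − 37.393)² = 54.1287610284²
eq3: (x + 39.766)² + (y + 39.800)² = 74.4023870660²
eq1−eq2, eq1−eq3 (x²,y² cancel):
  -130.590·x + 6.600·y = -908.062184
  -125.196·x − 147.786·y = -3549.822677
det = -130.590·-147.786 − 6.600·-125.196 = 20125.667340
x = (-908.062184·-147.786 − 6.600·-3549.822677) / 20125.667340 = 7.832173
y = (-130.590·-3549.822677 − -908.062184·-125.196) / 20125.667340 = 17.385043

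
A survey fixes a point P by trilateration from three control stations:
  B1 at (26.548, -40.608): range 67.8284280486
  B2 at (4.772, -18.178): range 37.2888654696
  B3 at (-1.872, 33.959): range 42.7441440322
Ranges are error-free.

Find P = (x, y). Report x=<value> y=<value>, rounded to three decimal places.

eq1: (x − 26.548)² + (y + 40.608)² = 67.8284280486²
eq2: (x − 4.772)² + (y + 18.178)² = 37.2888654696²
eq3: (x + 1.872)² + (y − 33.959)² = 42.7441440322²
eq1−eq3, eq1−eq2 (x²,y² cancel):
  -56.840·x + 149.134·y = 1576.545899
  -43.552·x + 44.860·y = 1209.641864
det = -56.840·44.860 − 149.134·-43.552 = 3945.241568
x = (1576.545899·44.860 − 149.134·1209.641864) / 3945.241568 = -27.799281
y = (-56.840·1209.641864 − 1576.545899·-43.552) / 3945.241568 = -0.023906

x=-27.799 y=-0.024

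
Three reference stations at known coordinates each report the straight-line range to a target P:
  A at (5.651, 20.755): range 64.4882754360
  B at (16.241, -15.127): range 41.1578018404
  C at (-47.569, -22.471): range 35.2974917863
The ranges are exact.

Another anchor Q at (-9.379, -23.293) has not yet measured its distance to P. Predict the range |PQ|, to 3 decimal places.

18.004

eq1: (x − 5.651)² + (y − 20.755)² = 64.4882754360²
eq2: (x − 16.241)² + (y + 15.127)² = 41.1578018404²
eq3: (x + 47.569)² + (y + 22.471)² = 35.2974917863²
eq2−eq3, eq2−eq1 (x²,y² cancel):
  -127.620·x − 14.688·y = 2723.211118
  -21.180·x + 71.764·y = -2494.665400
det = -127.620·71.764 − -14.688·-21.180 = -9469.613520
x = (2723.211118·71.764 − -14.688·-2494.665400) / -9469.613520 = -16.768042
y = (-127.620·-2494.665400 − 2723.211118·-21.180) / -9469.613520 = -39.710893
|P − Q| = √((-16.768042 − -9.379)² + (-39.710893 − -23.293)²) = 18.004032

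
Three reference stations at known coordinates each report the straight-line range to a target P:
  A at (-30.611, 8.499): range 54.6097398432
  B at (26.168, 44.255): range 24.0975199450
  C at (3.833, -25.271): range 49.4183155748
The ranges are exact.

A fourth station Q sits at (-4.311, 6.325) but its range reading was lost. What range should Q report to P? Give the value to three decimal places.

eq1: (x + 30.611)² + (y − 8.499)² = 54.6097398432²
eq2: (x − 26.168)² + (y − 44.255)² = 24.0975199450²
eq3: (x − 3.833)² + (y + 25.271)² = 49.4183155748²
eq3−eq1, eq3−eq2 (x²,y² cancel):
  -68.888·x + 67.540·y = -184.102779
  44.670·x + 139.052·y = 3851.433366
det = -68.888·139.052 − 67.540·44.670 = -12596.025976
x = (-184.102779·139.052 − 67.540·3851.433366) / -12596.025976 = 22.683795
y = (-68.888·3851.433366 − -184.102779·44.670) / -12596.025976 = 20.410697
|P − Q| = √((22.683795 − -4.311)² + (20.410697 − 6.325)²) = 30.448741

30.449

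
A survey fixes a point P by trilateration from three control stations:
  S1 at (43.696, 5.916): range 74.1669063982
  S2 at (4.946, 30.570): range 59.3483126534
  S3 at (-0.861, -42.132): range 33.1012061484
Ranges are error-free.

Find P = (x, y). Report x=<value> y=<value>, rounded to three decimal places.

x=-25.701 y=-20.253

eq1: (x − 43.696)² + (y − 5.916)² = 74.1669063982²
eq2: (x − 4.946)² + (y − 30.570)² = 59.3483126534²
eq3: (x + 0.861)² + (y + 42.132)² = 33.1012061484²
eq2−eq3, eq2−eq1 (x²,y² cancel):
  -11.614·x − 145.404·y = 3243.391295
  77.500·x − 49.308·y = -993.156134
det = -11.614·-49.308 − -145.404·77.500 = 11841.473112
x = (3243.391295·-49.308 − -145.404·-993.156134) / 11841.473112 = -25.700689
y = (-11.614·-993.156134 − 3243.391295·77.500) / 11841.473112 = -20.253250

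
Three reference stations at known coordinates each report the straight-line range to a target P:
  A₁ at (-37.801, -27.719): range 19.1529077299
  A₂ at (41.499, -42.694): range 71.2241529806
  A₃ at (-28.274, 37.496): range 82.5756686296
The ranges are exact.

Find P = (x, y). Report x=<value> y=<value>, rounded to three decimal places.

x=-29.686 y=-45.068

eq1: (x + 37.801)² + (y + 27.719)² = 19.1529077299²
eq2: (x − 41.499)² + (y + 42.694)² = 71.2241529806²
eq3: (x + 28.274)² + (y − 37.496)² = 82.5756686296²
eq3−eq2, eq3−eq1 (x²,y² cancel):
  139.546·x − 160.380·y = 3085.436627
  -19.054·x − 130.430·y = 6443.796645
det = 139.546·-130.430 − -160.380·-19.054 = -21256.865300
x = (3085.436627·-130.430 − -160.380·6443.796645) / -21256.865300 = -29.685591
y = (139.546·6443.796645 − 3085.436627·-19.054) / -21256.865300 = -45.067603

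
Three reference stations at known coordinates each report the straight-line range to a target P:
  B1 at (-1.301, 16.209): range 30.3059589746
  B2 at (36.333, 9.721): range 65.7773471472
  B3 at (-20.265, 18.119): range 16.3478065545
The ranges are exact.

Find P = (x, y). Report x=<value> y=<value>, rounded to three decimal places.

x=-29.233 y=4.450

eq1: (x + 1.301)² + (y − 16.209)² = 30.3059589746²
eq2: (x − 36.333)² + (y − 9.721)² = 65.7773471472²
eq3: (x + 20.265)² + (y − 18.119)² = 16.3478065545²
eq2−eq3, eq2−eq1 (x²,y² cancel):
  -113.196·x + 16.796·y = 3383.792275
  -75.268·x + 12.976·y = 2258.047800
det = -113.196·12.976 − 16.796·-75.268 = -204.629968
x = (3383.792275·12.976 − 16.796·2258.047800) / -204.629968 = -29.232853
y = (-113.196·2258.047800 − 3383.792275·-75.268) / -204.629968 = 4.450481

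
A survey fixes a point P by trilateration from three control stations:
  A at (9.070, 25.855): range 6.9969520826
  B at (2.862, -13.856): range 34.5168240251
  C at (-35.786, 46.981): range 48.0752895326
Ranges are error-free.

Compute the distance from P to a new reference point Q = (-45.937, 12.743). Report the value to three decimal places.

50.971

eq1: (x − 9.070)² + (y − 25.855)² = 6.9969520826²
eq2: (x − 2.862)² + (y + 13.856)² = 34.5168240251²
eq3: (x + 35.786)² + (y − 46.981)² = 48.0752895326²
eq2−eq1, eq2−eq3 (x²,y² cancel):
  12.416·x + 79.422·y = 1693.019947
  -77.296·x + 121.674·y = 2167.850054
det = 12.416·121.674 − 79.422·-77.296 = 7649.707296
x = (1693.019947·121.674 − 79.422·2167.850054) / 7649.707296 = 4.421283
y = (12.416·2167.850054 − 1693.019947·-77.296) / 7649.707296 = 20.625586
|P − Q| = √((4.421283 − -45.937)² + (20.625586 − 12.743)²) = 50.971481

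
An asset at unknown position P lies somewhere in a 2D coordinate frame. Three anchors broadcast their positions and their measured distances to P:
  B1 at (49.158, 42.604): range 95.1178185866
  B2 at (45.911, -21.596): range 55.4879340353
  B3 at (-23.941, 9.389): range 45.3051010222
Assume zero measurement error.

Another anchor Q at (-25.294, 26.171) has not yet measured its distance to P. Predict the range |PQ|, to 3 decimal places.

eq1: (x − 49.158)² + (y − 42.604)² = 95.1178185866²
eq2: (x − 45.911)² + (y + 21.596)² = 55.4879340353²
eq3: (x + 23.941)² + (y − 9.389)² = 45.3051010222²
eq2−eq3, eq2−eq1 (x²,y² cancel):
  -139.704·x + 61.970·y = -886.523690
  6.494·x + 128.400·y = -4311.085946
det = -139.704·128.400 − 61.970·6.494 = -18340.426780
x = (-886.523690·128.400 − 61.970·-4311.085946) / -18340.426780 = -8.360130
y = (-139.704·-4311.085946 − -886.523690·6.494) / -18340.426780 = -33.152611
|P − Q| = √((-8.360130 − -25.294)² + (-33.152611 − 26.171)²) = 61.693166

61.693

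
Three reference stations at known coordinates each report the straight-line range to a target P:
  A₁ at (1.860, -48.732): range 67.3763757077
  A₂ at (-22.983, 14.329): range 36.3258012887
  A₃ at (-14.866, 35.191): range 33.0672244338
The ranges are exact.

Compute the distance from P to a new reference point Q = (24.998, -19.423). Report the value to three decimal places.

38.943

eq1: (x − 1.860)² + (y + 48.732)² = 67.3763757077²
eq2: (x + 22.983)² + (y − 14.329)² = 36.3258012887²
eq3: (x + 14.866)² + (y − 35.191)² = 33.0672244338²
eq1−eq3, eq1−eq2 (x²,y² cancel):
  -33.452·x + 167.846·y = 2527.271685
  -49.686·x + 126.122·y = 1575.283270
det = -33.452·126.122 − 167.846·-49.686 = 4120.563212
x = (2527.271685·126.122 − 167.846·1575.283270) / 4120.563212 = 13.187412
y = (-33.452·1575.283270 − 2527.271685·-49.686) / 4120.563212 = 17.685360
|P − Q| = √((13.187412 − 24.998)² + (17.685360 − -19.423)²) = 38.942527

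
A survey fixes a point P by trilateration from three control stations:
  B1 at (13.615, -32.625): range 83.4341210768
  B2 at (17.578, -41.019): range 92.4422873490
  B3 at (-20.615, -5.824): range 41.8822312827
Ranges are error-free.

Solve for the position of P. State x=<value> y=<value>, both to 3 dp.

x=-40.000 y=31.302

eq1: (x − 13.615)² + (y + 32.625)² = 83.4341210768²
eq2: (x − 17.578)² + (y + 41.019)² = 92.4422873490²
eq3: (x + 20.615)² + (y + 5.824)² = 41.8822312827²
eq3−eq2, eq3−eq1 (x²,y² cancel):
  76.386·x − 70.390·y = -5258.807949
  68.460·x − 53.602·y = -4416.269614
det = 76.386·-53.602 − -70.390·68.460 = 724.457028
x = (-5258.807949·-53.602 − -70.390·-4416.269614) / 724.457028 = -40.000432
y = (76.386·-4416.269614 − -5258.807949·68.460) / 724.457028 = 31.301817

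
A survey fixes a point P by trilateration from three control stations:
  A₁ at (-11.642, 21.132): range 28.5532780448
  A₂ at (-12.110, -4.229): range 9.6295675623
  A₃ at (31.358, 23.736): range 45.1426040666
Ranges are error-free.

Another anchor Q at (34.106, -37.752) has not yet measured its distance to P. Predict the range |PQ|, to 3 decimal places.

48.586

eq1: (x + 11.642)² + (y − 21.132)² = 28.5532780448²
eq2: (x + 12.110)² + (y + 4.229)² = 9.6295675623²
eq3: (x − 31.358)² + (y − 23.736)² = 45.1426040666²
eq3−eq1, eq3−eq2 (x²,y² cancel):
  -86.000·x − 5.208·y = 257.940743
  -86.936·x − 55.930·y = 562.940811
det = -86.000·-55.930 − -5.208·-86.936 = 4357.217312
x = (257.940743·-55.930 − -5.208·562.940811) / 4357.217312 = -2.638113
y = (-86.000·562.940811 − 257.940743·-86.936) / 4357.217312 = -5.964489
|P − Q| = √((-2.638113 − 34.106)² + (-5.964489 − -37.752)²) = 48.585756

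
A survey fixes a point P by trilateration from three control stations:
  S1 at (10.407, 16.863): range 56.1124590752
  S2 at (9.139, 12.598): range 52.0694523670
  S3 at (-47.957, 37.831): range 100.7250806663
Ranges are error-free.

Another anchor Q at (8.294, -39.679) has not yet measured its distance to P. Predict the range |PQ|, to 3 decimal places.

eq1: (x − 10.407)² + (y − 16.863)² = 56.1124590752²
eq2: (x − 9.139)² + (y − 12.598)² = 52.0694523670²
eq3: (x + 47.957)² + (y − 37.831)² = 100.7250806663²
eq2−eq1, eq2−eq3 (x²,y² cancel):
  2.536·x + 8.530·y = -286.944701
  -114.192·x + 50.466·y = -3945.486520
det = 2.536·50.466 − 8.530·-114.192 = 1102.039536
x = (-286.944701·50.466 − 8.530·-3945.486520) / 1102.039536 = 17.398694
y = (2.536·-3945.486520 − -286.944701·-114.192) / 1102.039536 = -38.812168
|P − Q| = √((17.398694 − 8.294)² + (-38.812168 − -39.679)²) = 9.145865

9.146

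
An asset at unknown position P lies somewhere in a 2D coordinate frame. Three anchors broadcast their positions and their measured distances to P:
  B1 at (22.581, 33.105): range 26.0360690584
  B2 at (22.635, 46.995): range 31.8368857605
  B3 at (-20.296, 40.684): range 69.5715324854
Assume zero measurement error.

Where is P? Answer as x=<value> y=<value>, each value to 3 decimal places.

eq1: (x − 22.581)² + (y − 33.105)² = 26.0360690584²
eq2: (x − 22.635)² + (y − 46.995)² = 31.8368857605²
eq3: (x + 20.296)² + (y − 40.684)² = 69.5715324854²
eq2−eq3, eq2−eq1 (x²,y² cancel):
  -85.862·x − 12.622·y = -4480.368615
  -0.108·x − 27.780·y = -779.320261
det = -85.862·-27.780 − -12.622·-0.108 = 2383.883184
x = (-4480.368615·-27.780 − -12.622·-779.320261) / 2383.883184 = 48.084596
y = (-85.862·-779.320261 − -4480.368615·-0.108) / 2383.883184 = 27.866347

x=48.085 y=27.866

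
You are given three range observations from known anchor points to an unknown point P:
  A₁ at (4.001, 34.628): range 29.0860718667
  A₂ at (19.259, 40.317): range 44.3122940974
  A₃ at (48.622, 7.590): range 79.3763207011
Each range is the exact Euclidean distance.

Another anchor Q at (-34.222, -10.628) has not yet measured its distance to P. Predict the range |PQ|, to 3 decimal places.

eq1: (x − 4.001)² + (y − 34.628)² = 29.0860718667²
eq2: (x − 19.259)² + (y − 40.317)² = 44.3122940974²
eq3: (x − 48.622)² + (y − 7.590)² = 79.3763207011²
eq3−eq2, eq3−eq1 (x²,y² cancel):
  -58.726·x + 65.454·y = 3911.683466
  -89.242·x + 54.076·y = 4248.000112
det = -58.726·54.076 − 65.454·-89.242 = 2665.578692
x = (3911.683466·54.076 − 65.454·4248.000112) / 2665.578692 = -24.955333
y = (-58.726·4248.000112 − 3911.683466·-89.242) / 2665.578692 = 37.372148
|P − Q| = √((-24.955333 − -34.222)² + (37.372148 − -10.628)²) = 48.886453

48.886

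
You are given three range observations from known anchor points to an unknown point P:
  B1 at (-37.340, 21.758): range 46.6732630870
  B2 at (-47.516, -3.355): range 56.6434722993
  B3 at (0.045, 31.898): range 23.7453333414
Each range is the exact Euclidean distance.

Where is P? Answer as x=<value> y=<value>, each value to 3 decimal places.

x=7.670 y=9.410

eq1: (x + 37.340)² + (y − 21.758)² = 46.6732630870²
eq2: (x + 47.516)² + (y + 3.355)² = 56.6434722993²
eq3: (x − 0.045)² + (y − 31.898)² = 23.7453333414²
eq2−eq3, eq2−eq1 (x²,y² cancel):
  95.122·x + 70.506·y = 1393.100247
  20.352·x + 50.226·y = 628.749350
det = 95.122·50.226 − 70.506·20.352 = 3342.659460
x = (1393.100247·50.226 − 70.506·628.749350) / 3342.659460 = 7.670315
y = (95.122·628.749350 − 1393.100247·20.352) / 3342.659460 = 9.410327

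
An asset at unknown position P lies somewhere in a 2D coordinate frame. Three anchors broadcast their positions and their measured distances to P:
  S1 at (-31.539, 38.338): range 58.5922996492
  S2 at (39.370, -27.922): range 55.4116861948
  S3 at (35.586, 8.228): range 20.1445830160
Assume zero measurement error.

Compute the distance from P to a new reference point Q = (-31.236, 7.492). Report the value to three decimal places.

eq1: (x + 31.539)² + (y − 38.338)² = 58.5922996492²
eq2: (x − 39.370)² + (y + 27.922)² = 55.4116861948²
eq3: (x − 35.586)² + (y − 8.228)² = 20.1445830160²
eq3−eq1, eq3−eq2 (x²,y² cancel):
  -134.250·x + 60.220·y = -1896.805968
  7.568·x − 72.300·y = -1669.079138
det = -134.250·-72.300 − 60.220·7.568 = 9250.530040
x = (-1896.805968·-72.300 − 60.220·-1669.079138) / 9250.530040 = 25.690530
y = (-134.250·-1669.079138 − -1896.805968·7.568) / 9250.530040 = 25.774621
|P − Q| = √((25.690530 − -31.236)² + (25.774621 − 7.492)²) = 59.790334

59.790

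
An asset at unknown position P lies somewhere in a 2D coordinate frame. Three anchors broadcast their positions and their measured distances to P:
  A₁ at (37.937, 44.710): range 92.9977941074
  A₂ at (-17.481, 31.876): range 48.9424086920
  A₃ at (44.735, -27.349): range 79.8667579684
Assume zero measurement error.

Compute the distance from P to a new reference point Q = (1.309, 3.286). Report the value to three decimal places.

eq1: (x − 37.937)² + (y − 44.710)² = 92.9977941074²
eq2: (x + 17.481)² + (y − 31.876)² = 48.9424086920²
eq3: (x − 44.735)² + (y + 27.349)² = 79.8667579684²
eq1−eq3, eq1−eq2 (x²,y² cancel):
  13.596·x − 144.118·y = 1580.878637
  -110.836·x − 25.668·y = 4136.695008
det = 13.596·-25.668 − -144.118·-110.836 = -16322.444776
x = (1580.878637·-25.668 − -144.118·4136.695008) / -16322.444776 = -34.038664
y = (13.596·4136.695008 − 1580.878637·-110.836) / -16322.444776 = -14.180521
|P − Q| = √((-34.038664 − 1.309)² + (-14.180521 − 3.286)²) = 39.427614

39.428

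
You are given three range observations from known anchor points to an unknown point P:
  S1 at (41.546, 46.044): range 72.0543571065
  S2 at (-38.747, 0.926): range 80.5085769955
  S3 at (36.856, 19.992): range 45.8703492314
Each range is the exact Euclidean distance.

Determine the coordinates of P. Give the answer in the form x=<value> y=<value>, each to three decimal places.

x=37.169 y=-25.877

eq1: (x − 41.546)² + (y − 46.044)² = 72.0543571065²
eq2: (x + 38.747)² + (y − 0.926)² = 80.5085769955²
eq3: (x − 36.856)² + (y − 19.992)² = 45.8703492314²
eq1−eq2, eq1−eq3 (x²,y² cancel):
  -160.586·x − 90.236·y = -3633.733159
  -9.380·x − 52.104·y = 999.666187
det = -160.586·-52.104 − -90.236·-9.380 = 7520.759264
x = (-3633.733159·-52.104 − -90.236·999.666187) / 7520.759264 = 37.168842
y = (-160.586·999.666187 − -3633.733159·-9.380) / 7520.759264 = -25.877282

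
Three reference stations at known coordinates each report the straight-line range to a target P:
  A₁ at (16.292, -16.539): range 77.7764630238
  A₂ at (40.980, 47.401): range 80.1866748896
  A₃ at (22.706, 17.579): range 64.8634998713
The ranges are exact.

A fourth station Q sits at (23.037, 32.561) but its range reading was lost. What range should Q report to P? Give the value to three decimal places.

62.024

eq1: (x − 16.292)² + (y + 16.539)² = 77.7764630238²
eq2: (x − 40.980)² + (y − 47.401)² = 80.1866748896²
eq3: (x − 22.706)² + (y − 17.579)² = 64.8634998713²
eq3−eq1, eq3−eq2 (x²,y² cancel):
  -12.828·x − 68.236·y = -2127.520477
  36.548·x + 59.644·y = 879.002310
det = -12.828·59.644 − -68.236·36.548 = 1728.776096
x = (-2127.520477·59.644 − -68.236·879.002310) / 1728.776096 = -38.706129
y = (-12.828·879.002310 − -2127.520477·36.548) / 1728.776096 = 38.455400
|P − Q| = √((-38.706129 − 23.037)² + (38.455400 − 32.561)²) = 62.023849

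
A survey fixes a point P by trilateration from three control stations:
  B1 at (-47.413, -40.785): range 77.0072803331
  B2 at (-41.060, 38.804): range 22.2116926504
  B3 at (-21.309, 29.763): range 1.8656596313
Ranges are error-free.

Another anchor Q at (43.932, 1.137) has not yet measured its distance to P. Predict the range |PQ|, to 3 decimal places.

eq1: (x + 47.413)² + (y + 40.785)² = 77.0072803331²
eq2: (x + 41.060)² + (y − 38.804)² = 22.2116926504²
eq3: (x + 21.309)² + (y − 29.763)² = 1.8656596313²
eq2−eq3, eq2−eq1 (x²,y² cancel):
  39.502·x − 18.082·y = -1361.885761
  -12.706·x − 159.178·y = -4717.027156
det = 39.502·-159.178 − -18.082·-12.706 = -6517.599248
x = (-1361.885761·-159.178 − -18.082·-4717.027156) / -6517.599248 = -20.174448
y = (39.502·-4717.027156 − -1361.885761·-12.706) / -6517.599248 = 31.244039
|P − Q| = √((-20.174448 − 43.932)² + (31.244039 − 1.137)²) = 70.824222

70.824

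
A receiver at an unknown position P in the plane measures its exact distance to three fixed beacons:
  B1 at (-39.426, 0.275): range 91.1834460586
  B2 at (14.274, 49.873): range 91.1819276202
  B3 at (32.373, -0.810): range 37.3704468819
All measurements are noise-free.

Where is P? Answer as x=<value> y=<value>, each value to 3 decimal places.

eq1: (x + 39.426)² + (y − 0.275)² = 91.1834460586²
eq2: (x − 14.274)² + (y − 49.873)² = 91.1819276202²
eq3: (x − 32.373)² + (y + 0.810)² = 37.3704468819²
eq2−eq3, eq2−eq1 (x²,y² cancel):
  36.198·x − 101.366·y = 5275.197648
  -107.400·x − 99.196·y = -1136.855015
det = 36.198·-99.196 − -101.366·-107.400 = -14477.405208
x = (5275.197648·-99.196 − -101.366·-1136.855015) / -14477.405208 = 44.104378
y = (36.198·-1136.855015 − 5275.197648·-107.400) / -14477.405208 = -36.291334

x=44.104 y=-36.291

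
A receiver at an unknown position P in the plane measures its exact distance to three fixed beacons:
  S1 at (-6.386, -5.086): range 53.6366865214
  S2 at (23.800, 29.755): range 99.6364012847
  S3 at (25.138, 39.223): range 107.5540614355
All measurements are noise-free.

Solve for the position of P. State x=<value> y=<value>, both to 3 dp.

x=-44.986 y=-42.328

eq1: (x + 6.386)² + (y + 5.086)² = 53.6366865214²
eq2: (x − 23.800)² + (y − 29.755)² = 99.6364012847²
eq3: (x − 25.138)² + (y − 39.223)² = 107.5540614355²
eq2−eq3, eq2−eq1 (x²,y² cancel):
  2.676·x + 18.936·y = -921.900922
  -60.372·x − 69.682·y = 5665.366687
det = 2.676·-69.682 − 18.936·-60.372 = 956.735160
x = (-921.900922·-69.682 − 18.936·5665.366687) / 956.735160 = -44.985786
y = (2.676·5665.366687 − -921.900922·-60.372) / 956.735160 = -42.327786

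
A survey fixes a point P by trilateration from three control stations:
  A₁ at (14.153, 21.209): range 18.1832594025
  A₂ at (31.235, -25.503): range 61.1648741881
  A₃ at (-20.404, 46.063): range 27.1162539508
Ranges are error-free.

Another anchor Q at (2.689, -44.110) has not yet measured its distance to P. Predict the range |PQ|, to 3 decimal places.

eq1: (x − 14.153)² + (y − 21.209)² = 18.1832594025²
eq2: (x − 31.235)² + (y + 25.503)² = 61.1648741881²
eq3: (x + 20.404)² + (y − 46.063)² = 27.1162539508²
eq3−eq2, eq3−eq1 (x²,y² cancel):
  103.278·x − 143.132·y = -3917.945557
  69.114·x − 49.708·y = -1483.333789
det = 103.278·-49.708 − -143.132·69.114 = 4758.682224
x = (-3917.945557·-49.708 − -143.132·-1483.333789) / 4758.682224 = -3.689949
y = (103.278·-1483.333789 − -3917.945557·69.114) / 4758.682224 = 24.710442
|P − Q| = √((-3.689949 − 2.689)² + (24.710442 − -44.110)²) = 69.115442

69.115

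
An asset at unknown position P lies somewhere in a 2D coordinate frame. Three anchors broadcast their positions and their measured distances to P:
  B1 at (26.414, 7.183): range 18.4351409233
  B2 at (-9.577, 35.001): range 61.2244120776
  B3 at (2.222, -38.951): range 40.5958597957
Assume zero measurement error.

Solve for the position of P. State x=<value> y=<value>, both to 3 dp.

eq1: (x − 26.414)² + (y − 7.183)² = 18.4351409233²
eq2: (x + 9.577)² + (y − 35.001)² = 61.2244120776²
eq3: (x − 2.222)² + (y + 38.951)² = 40.5958597957²
eq1−eq2, eq1−eq3 (x²,y² cancel):
  -71.982·x + 55.636·y = -2841.080168
  -48.384·x − 92.268·y = -535.346612
det = -71.982·-92.268 − 55.636·-48.384 = 9333.527400
x = (-2841.080168·-92.268 − 55.636·-535.346612) / 9333.527400 = 31.277063
y = (-71.982·-535.346612 − -2841.080168·-48.384) / 9333.527400 = -10.599155

x=31.277 y=-10.599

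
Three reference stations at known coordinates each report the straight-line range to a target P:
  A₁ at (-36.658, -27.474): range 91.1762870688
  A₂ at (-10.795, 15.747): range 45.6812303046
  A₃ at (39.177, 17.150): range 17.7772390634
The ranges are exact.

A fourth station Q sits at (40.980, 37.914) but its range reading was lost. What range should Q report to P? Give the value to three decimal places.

10.662

eq1: (x + 36.658)² + (y + 27.474)² = 91.1762870688²
eq2: (x + 10.795)² + (y − 15.747)² = 45.6812303046²
eq3: (x − 39.177)² + (y − 17.150)² = 17.7772390634²
eq2−eq1, eq2−eq3 (x²,y² cancel):
  -51.726·x − 86.442·y = -4492.210916
  99.944·x + 2.806·y = 3235.204368
det = -51.726·2.806 − -86.442·99.944 = 8494.216092
x = (-4492.210916·2.806 − -86.442·3235.204368) / 8494.216092 = 31.439322
y = (-51.726·3235.204368 − -4492.210916·99.944) / 8494.216092 = 33.154954
|P − Q| = √((31.439322 − 40.980)² + (33.154954 − 37.914)²) = 10.661757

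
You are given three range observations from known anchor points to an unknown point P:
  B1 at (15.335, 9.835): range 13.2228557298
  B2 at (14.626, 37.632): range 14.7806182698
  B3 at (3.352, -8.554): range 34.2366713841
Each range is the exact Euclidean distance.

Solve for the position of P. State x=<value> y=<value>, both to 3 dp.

eq1: (x − 15.335)² + (y − 9.835)² = 13.2228557298²
eq2: (x − 14.626)² + (y − 37.632)² = 14.7806182698²
eq3: (x − 3.352)² + (y + 8.554)² = 34.2366713841²
eq2−eq1, eq2−eq3 (x²,y² cancel):
  1.418·x − 55.594·y = -1254.575087
  -22.548·x − 92.372·y = -2499.363471
det = 1.418·-92.372 − -55.594·-22.548 = -1384.517008
x = (-1254.575087·-92.372 − -55.594·-2499.363471) / -1384.517008 = 16.657074
y = (1.418·-2499.363471 − -1254.575087·-22.548) / -1384.517008 = 22.991597

x=16.657 y=22.992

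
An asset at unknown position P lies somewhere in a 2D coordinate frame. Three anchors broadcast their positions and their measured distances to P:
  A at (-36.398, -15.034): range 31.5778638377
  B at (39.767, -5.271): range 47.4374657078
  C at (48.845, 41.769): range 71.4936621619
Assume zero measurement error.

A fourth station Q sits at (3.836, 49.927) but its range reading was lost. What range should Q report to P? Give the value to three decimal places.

53.312

eq1: (x + 36.398)² + (y + 15.034)² = 31.5778638377²
eq2: (x − 39.767)² + (y + 5.271)² = 47.4374657078²
eq3: (x − 48.845)² + (y − 41.769)² = 71.4936621619²
eq2−eq3, eq2−eq1 (x²,y² cancel):
  18.156·x + 94.080·y = -339.744921
  -152.330·x − 19.526·y = 1194.789498
det = 18.156·-19.526 − 94.080·-152.330 = 13976.692344
x = (-339.744921·-19.526 − 94.080·1194.789498) / 13976.692344 = -7.567737
y = (18.156·1194.789498 − -339.744921·-152.330) / 13976.692344 = -2.150777
|P − Q| = √((-7.567737 − 3.836)² + (-2.150777 − 49.927)²) = 53.311725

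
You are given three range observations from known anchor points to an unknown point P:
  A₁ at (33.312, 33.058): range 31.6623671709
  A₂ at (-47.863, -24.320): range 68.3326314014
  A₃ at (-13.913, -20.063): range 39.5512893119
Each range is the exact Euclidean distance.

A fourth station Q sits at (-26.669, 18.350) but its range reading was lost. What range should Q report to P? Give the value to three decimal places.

38.096

eq1: (x − 33.312)² + (y − 33.058)² = 31.6623671709²
eq2: (x + 47.863)² + (y + 24.320)² = 68.3326314014²
eq3: (x + 13.913)² + (y + 20.063)² = 39.5512893119²
eq3−eq1, eq3−eq2 (x²,y² cancel):
  94.450·x + 106.242·y = 2168.224161
  -67.900·x − 8.514·y = -818.810397
det = 94.450·-8.514 − 106.242·-67.900 = 6409.684500
x = (2168.224161·-8.514 − 106.242·-818.810397) / 6409.684500 = 10.691914
y = (94.450·-818.810397 − 2168.224161·-67.900) / 6409.684500 = 10.903154
|P − Q| = √((10.691914 − -26.669)² + (10.903154 − 18.350)²) = 38.095845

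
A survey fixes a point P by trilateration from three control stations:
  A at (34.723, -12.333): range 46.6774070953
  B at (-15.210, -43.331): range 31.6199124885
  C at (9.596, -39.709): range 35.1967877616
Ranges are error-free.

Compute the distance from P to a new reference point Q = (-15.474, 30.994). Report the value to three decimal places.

eq1: (x − 34.723)² + (y + 12.333)² = 46.6774070953²
eq2: (x + 15.210)² + (y + 43.331)² = 31.6199124885²
eq3: (x − 9.596)² + (y + 39.709)² = 35.1967877616²
eq1−eq2, eq1−eq3 (x²,y² cancel):
  -99.866·x − 61.996·y = 1930.091510
  -50.254·x − 54.752·y = 1251.064743
det = -99.866·-54.752 − -61.996·-50.254 = 2352.316248
x = (1930.091510·-54.752 − -61.996·1251.064743) / 2352.316248 = -11.952203
y = (-99.866·1251.064743 − 1930.091510·-50.254) / 2352.316248 = -11.879361
|P − Q| = √((-11.952203 − -15.474)² + (-11.879361 − 30.994)²) = 43.017765

43.018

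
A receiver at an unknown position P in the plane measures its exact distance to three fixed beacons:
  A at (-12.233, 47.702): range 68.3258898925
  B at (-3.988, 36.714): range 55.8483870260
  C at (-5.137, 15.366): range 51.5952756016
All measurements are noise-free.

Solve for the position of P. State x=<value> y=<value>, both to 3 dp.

eq1: (x + 12.233)² + (y − 47.702)² = 68.3258898925²
eq2: (x + 3.988)² + (y − 36.714)² = 55.8483870260²
eq3: (x + 5.137)² + (y − 15.366)² = 51.5952756016²
eq1−eq2, eq1−eq3 (x²,y² cancel):
  16.490·x − 21.976·y = 488.079743
  14.192·x − 64.672·y = -156.269603
det = 16.490·-64.672 − -21.976·14.192 = -754.557888
x = (488.079743·-64.672 − -21.976·-156.269603) / -754.557888 = 46.383816
y = (16.490·-156.269603 − 488.079743·14.192) / -754.557888 = 12.595075

x=46.384 y=12.595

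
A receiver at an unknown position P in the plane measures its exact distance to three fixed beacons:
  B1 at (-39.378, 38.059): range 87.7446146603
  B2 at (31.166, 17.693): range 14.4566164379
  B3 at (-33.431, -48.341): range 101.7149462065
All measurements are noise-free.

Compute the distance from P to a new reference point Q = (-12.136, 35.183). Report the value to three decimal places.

60.804

eq1: (x + 39.378)² + (y − 38.059)² = 87.7446146603²
eq2: (x − 31.166)² + (y − 17.693)² = 14.4566164379²
eq3: (x + 33.431)² + (y + 48.341)² = 101.7149462065²
eq3−eq1, eq3−eq2 (x²,y² cancel):
  -11.894·x + 172.800·y = 2191.443203
  129.194·x + 132.068·y = 7966.814286
det = -11.894·132.068 − 172.800·129.194 = -23895.539992
x = (2191.443203·132.068 − 172.800·7966.814286) / -23895.539992 = 45.499955
y = (-11.894·7966.814286 − 2191.443203·129.194) / -23895.539992 = 15.813771
|P − Q| = √((45.499955 − -12.136)² + (15.813771 − 35.183)²) = 60.803539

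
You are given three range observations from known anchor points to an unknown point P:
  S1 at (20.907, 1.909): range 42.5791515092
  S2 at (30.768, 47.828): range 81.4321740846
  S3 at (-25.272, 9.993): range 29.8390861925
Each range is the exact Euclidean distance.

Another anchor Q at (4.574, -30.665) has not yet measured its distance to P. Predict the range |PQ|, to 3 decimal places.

24.287

eq1: (x − 20.907)² + (y − 1.909)² = 42.5791515092²
eq2: (x − 30.768)² + (y − 47.828)² = 81.4321740846²
eq3: (x + 25.272)² + (y − 9.993)² = 29.8390861925²
eq1−eq3, eq1−eq2 (x²,y² cancel):
  -92.358·x + 16.168·y = 1220.400181
  19.722·x + 91.838·y = -2024.774355
det = -92.358·91.838 − 16.168·19.722 = -8800.839300
x = (1220.400181·91.838 − 16.168·-2024.774355) / -8800.839300 = -16.454756
y = (-92.358·-2024.774355 − 1220.400181·19.722) / -8800.839300 = -18.513618
|P − Q| = √((-16.454756 − 4.574)² + (-18.513618 − -30.665)²) = 24.287130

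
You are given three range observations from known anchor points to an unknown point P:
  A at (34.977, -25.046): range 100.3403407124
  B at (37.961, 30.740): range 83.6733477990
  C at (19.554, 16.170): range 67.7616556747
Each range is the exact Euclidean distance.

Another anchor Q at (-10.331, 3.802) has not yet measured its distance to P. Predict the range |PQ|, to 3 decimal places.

46.920

eq1: (x − 34.977)² + (y + 25.046)² = 100.3403407124²
eq2: (x − 37.961)² + (y − 30.740)² = 83.6733477990²
eq3: (x − 19.554)² + (y − 16.170)² = 67.7616556747²
eq2−eq1, eq2−eq3 (x²,y² cancel):
  -5.968·x − 111.572·y = -3602.247318
  -36.814·x − 29.140·y = 667.429847
det = -5.968·-29.140 − -111.572·-36.814 = -3933.504088
x = (-3602.247318·-29.140 − -111.572·667.429847) / -3933.504088 = -45.617334
y = (-5.968·667.429847 − -3602.247318·-36.814) / -3933.504088 = 34.726379
|P − Q| = √((-45.617334 − -10.331)² + (34.726379 − 3.802)²) = 46.919533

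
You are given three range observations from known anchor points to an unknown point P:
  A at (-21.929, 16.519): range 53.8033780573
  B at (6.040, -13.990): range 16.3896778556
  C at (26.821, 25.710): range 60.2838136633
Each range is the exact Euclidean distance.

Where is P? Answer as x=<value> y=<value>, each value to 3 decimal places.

x=4.559 y=-30.313

eq1: (x + 21.929)² + (y − 16.519)² = 53.8033780573²
eq2: (x − 6.040)² + (y + 13.990)² = 16.3896778556²
eq3: (x − 26.821)² + (y − 25.710)² = 60.2838136633²
eq1−eq3, eq1−eq2 (x²,y² cancel):
  97.500·x + 18.382·y = -112.722960
  55.938·x − 61.018·y = 2104.625248
det = 97.500·-61.018 − 18.382·55.938 = -6977.507316
x = (-112.722960·-61.018 − 18.382·2104.625248) / -6977.507316 = 4.558804
y = (97.500·2104.625248 − -112.722960·55.938) / -6977.507316 = -30.312610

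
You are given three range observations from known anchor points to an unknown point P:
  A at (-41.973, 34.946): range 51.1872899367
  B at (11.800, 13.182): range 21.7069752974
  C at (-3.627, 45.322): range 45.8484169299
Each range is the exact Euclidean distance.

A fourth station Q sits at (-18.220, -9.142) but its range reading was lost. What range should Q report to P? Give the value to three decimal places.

eq1: (x + 41.973)² + (y − 34.946)² = 51.1872899367²
eq2: (x − 11.800)² + (y − 13.182)² = 21.7069752974²
eq3: (x + 3.627)² + (y − 45.322)² = 45.8484169299²
eq3−eq2, eq3−eq1 (x²,y² cancel):
  30.854·x − 64.280·y = -123.349131
  -76.692·x − 20.752·y = 397.655516
det = 30.854·-20.752 − -64.280·-76.692 = -5570.043968
x = (-123.349131·-20.752 − -64.280·397.655516) / -5570.043968 = -5.048620
y = (30.854·397.655516 − -123.349131·-76.692) / -5570.043968 = -0.504372
|P − Q| = √((-5.048620 − -18.220)² + (-0.504372 − -9.142)²) = 15.750996

15.751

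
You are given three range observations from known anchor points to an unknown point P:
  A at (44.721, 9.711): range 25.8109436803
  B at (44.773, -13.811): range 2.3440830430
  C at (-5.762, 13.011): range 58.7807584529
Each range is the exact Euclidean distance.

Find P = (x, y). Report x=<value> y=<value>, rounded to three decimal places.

x=45.308 y=-16.093

eq1: (x − 44.721)² + (y − 9.711)² = 25.8109436803²
eq2: (x − 44.773)² + (y + 13.811)² = 2.3440830430²
eq3: (x + 5.762)² + (y − 13.011)² = 58.7807584529²
eq1−eq3, eq1−eq2 (x²,y² cancel):
  -100.966·x + 6.600·y = -4680.757348
  0.104·x − 47.044·y = 761.803976
det = -100.966·-47.044 − 6.600·0.104 = 4749.158104
x = (-4680.757348·-47.044 − 6.600·761.803976) / 4749.158104 = 45.307745
y = (-100.966·761.803976 − -4680.757348·0.104) / 4749.158104 = -16.093274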